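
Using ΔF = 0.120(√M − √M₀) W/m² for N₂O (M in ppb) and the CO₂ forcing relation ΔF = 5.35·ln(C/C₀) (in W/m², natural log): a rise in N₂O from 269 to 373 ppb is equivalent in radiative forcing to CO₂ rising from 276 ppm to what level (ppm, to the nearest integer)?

C ≈ 295 ppm

N₂O forcing: 0.120 × (√373 − √269) = 0.120 × (19.3132 − 16.4012) = 0.120 × 2.9120 = 0.34944 W/m².
Set 5.35 ln(C/276) = 0.34944: ln(C/276) = 0.34944/5.35 = 0.06532, so C = 276 × e^0.06532 = 276 × 1.06750 = 294.63 ppm.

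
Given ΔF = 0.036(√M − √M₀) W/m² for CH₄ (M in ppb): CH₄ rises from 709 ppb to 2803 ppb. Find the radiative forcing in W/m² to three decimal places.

ΔF = 0.947 W/m²

CH₄: 0.036 × (√2803 − √709) = 0.036 × (52.9434 − 26.6271) = 0.036 × 26.3163 = 0.9474 W/m².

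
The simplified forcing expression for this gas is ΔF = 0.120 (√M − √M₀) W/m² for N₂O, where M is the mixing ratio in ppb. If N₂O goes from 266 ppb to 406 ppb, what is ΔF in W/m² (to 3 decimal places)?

N₂O: 0.120 × (√406 − √266) = 0.120 × (20.1494 − 16.3095) = 0.120 × 3.8399 = 0.4608 W/m².

ΔF = 0.461 W/m²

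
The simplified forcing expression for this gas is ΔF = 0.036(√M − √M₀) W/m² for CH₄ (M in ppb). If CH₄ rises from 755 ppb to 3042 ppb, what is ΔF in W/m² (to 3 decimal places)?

CH₄: 0.036 × (√3042 − √755) = 0.036 × (55.1543 − 27.4773) = 0.036 × 27.6770 = 0.9964 W/m².

ΔF = 0.996 W/m²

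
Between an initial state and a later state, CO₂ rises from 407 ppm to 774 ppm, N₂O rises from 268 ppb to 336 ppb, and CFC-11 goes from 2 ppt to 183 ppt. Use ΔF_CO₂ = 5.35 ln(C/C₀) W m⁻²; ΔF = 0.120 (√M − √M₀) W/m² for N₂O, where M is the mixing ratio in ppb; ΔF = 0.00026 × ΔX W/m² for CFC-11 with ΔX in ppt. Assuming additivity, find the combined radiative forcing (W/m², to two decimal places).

CO₂: 5.35 × ln(774/407) = 5.35 × ln(1.90172) = 5.35 × 0.64276 = 3.4388 W/m².
N₂O: 0.120 × (√336 − √268) = 0.120 × (18.3303 − 16.3707) = 0.120 × 1.9596 = 0.2352 W/m².
CFC-11: ΔF = 0.00026 × (183 − 2) = 0.00026 × 181 = 0.0471 W/m².
Total ΔF = 3.4388 + 0.2352 + 0.0471 = 3.7211 W/m².

ΔF = 3.72 W/m²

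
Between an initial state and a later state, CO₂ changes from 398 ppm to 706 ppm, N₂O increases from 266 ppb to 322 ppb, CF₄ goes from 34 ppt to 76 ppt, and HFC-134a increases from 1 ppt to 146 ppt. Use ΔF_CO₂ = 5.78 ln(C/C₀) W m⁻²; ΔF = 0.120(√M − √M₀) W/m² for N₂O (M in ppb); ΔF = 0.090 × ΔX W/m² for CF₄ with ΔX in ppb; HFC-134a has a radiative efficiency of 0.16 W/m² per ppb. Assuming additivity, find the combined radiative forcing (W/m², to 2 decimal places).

ΔF = 3.54 W/m²

CO₂: 5.78 × ln(706/398) = 5.78 × ln(1.77387) = 5.78 × 0.57316 = 3.3129 W/m².
N₂O: 0.120 × (√322 − √266) = 0.120 × (17.9444 − 16.3095) = 0.120 × 1.6349 = 0.1962 W/m².
CF₄: Δ = 76 − 34 = 42 ppt = 0.042 ppb; ΔF = 0.090 × 0.042 = 0.0038 W/m².
HFC-134a: Δ = 146 − 1 = 145 ppt = 0.145 ppb; ΔF = 0.16 × 0.145 = 0.0232 W/m².
Total ΔF = 3.3129 + 0.1962 + 0.0038 + 0.0232 = 3.5361 W/m².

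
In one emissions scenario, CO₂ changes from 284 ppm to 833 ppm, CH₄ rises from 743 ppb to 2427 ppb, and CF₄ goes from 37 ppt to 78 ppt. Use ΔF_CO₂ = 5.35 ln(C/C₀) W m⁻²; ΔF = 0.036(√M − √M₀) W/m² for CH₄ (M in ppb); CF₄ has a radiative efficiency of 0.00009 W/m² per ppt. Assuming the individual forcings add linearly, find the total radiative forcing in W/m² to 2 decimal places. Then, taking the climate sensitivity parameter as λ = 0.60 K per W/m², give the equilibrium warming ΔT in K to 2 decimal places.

ΔF = 6.55 W/m²; ΔT = 3.93 K

CO₂: 5.35 × ln(833/284) = 5.35 × ln(2.93310) = 5.35 × 1.07606 = 5.7569 W/m².
CH₄: 0.036 × (√2427 − √743) = 0.036 × (49.2646 − 27.2580) = 0.036 × 22.0066 = 0.7922 W/m².
CF₄: ΔF = 0.00009 × (78 − 37) = 0.00009 × 41 = 0.0037 W/m².
Total ΔF = 5.7569 + 0.7922 + 0.0037 = 6.5528 W/m².
ΔT = λ ΔF = 0.60 × 6.55 = 3.9300 K.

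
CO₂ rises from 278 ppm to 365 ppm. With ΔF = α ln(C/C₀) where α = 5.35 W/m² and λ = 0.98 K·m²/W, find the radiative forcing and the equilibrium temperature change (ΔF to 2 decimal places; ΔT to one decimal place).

ΔF = 1.46 W/m²; ΔT = 1.4 K

CO₂: 5.35 × ln(365/278) = 5.35 × ln(1.31295) = 5.35 × 0.27228 = 1.4567 W/m².
ΔT = λ ΔF = 0.98 × 1.46 = 1.4308 K.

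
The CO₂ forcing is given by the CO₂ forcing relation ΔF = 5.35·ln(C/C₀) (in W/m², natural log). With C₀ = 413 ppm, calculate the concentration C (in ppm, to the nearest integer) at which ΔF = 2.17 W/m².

Set 5.35 ln(C/413) = 2.17, so ln(C/413) = 2.17/5.35 = 0.40561.
Then C/413 = e^0.40561 = 1.50022, giving C = 413 × 1.50022 = 619.59 ppm.

C ≈ 620 ppm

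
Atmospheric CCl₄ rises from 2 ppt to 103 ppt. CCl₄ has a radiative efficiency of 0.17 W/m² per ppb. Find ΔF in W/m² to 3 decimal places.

CCl₄: Δ = 103 − 2 = 101 ppt = 0.101 ppb; ΔF = 0.17 × 0.101 = 0.0172 W/m².

ΔF = 0.017 W/m²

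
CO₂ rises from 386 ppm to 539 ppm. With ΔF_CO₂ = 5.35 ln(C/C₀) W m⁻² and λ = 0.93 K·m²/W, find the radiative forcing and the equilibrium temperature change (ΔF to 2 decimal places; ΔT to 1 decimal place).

CO₂: 5.35 × ln(539/386) = 5.35 × ln(1.39637) = 5.35 × 0.33388 = 1.7863 W/m².
ΔT = λ ΔF = 0.93 × 1.79 = 1.6647 K.

ΔF = 1.79 W/m²; ΔT = 1.7 K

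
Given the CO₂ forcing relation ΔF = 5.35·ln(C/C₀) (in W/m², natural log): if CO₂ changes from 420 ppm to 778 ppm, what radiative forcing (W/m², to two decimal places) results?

ΔF = 3.30 W/m²

CO₂: 5.35 × ln(778/420) = 5.35 × ln(1.85238) = 5.35 × 0.61647 = 3.2981 W/m².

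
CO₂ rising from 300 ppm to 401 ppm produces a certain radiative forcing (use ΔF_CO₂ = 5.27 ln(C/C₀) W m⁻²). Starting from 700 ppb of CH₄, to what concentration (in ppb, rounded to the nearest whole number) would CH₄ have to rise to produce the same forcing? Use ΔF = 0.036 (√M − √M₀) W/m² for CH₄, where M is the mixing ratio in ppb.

CO₂ forcing: 5.27 × ln(401/300) = 5.27 × 0.290179 = 1.52924 W/m².
Set 0.036(√M − √700) = 1.52924: √M = 1.52924/0.036 + √700 = 42.4789 + 26.4575 = 68.9364.
M = (68.9364)² = 4752.23 ppb.

M ≈ 4752 ppb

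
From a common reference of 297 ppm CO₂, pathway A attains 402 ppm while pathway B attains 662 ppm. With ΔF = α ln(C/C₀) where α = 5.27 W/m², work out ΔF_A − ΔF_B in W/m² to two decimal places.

ΔF_A − ΔF_B = -2.63 W/m²

ΔF_A = 5.27 ln(402/297) = 5.27 × 0.30272 = 1.5953 W/m².
ΔF_B = 5.27 ln(662/297) = 5.27 × 0.80153 = 4.2241 W/m².
Difference: 1.5953 − 4.2241 = -2.6288 W/m².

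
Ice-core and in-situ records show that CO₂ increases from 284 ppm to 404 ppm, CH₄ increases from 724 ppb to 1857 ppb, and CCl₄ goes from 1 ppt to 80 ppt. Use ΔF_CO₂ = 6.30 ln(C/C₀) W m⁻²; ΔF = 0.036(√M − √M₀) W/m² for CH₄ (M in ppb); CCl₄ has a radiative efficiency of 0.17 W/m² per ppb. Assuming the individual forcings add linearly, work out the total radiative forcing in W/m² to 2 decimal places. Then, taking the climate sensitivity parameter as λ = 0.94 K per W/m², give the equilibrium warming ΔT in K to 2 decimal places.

CO₂: 6.30 × ln(404/284) = 6.30 × ln(1.42254) = 6.30 × 0.35244 = 2.2204 W/m².
CH₄: 0.036 × (√1857 − √724) = 0.036 × (43.0929 − 26.9072) = 0.036 × 16.1857 = 0.5827 W/m².
CCl₄: Δ = 80 − 1 = 79 ppt = 0.079 ppb; ΔF = 0.17 × 0.079 = 0.0134 W/m².
Total ΔF = 2.2204 + 0.5827 + 0.0134 = 2.8165 W/m².
ΔT = λ ΔF = 0.94 × 2.82 = 2.6508 K.

ΔF = 2.82 W/m²; ΔT = 2.65 K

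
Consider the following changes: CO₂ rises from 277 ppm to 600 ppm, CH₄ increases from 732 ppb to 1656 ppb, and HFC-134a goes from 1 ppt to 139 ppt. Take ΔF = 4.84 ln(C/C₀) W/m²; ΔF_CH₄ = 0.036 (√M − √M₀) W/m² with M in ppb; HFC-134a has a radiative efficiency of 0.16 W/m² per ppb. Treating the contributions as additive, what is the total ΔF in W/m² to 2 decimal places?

ΔF = 4.25 W/m²

CO₂: 4.84 × ln(600/277) = 4.84 × ln(2.16606) = 4.84 × 0.77291 = 3.7409 W/m².
CH₄: 0.036 × (√1656 − √732) = 0.036 × (40.6940 − 27.0555) = 0.036 × 13.6385 = 0.4910 W/m².
HFC-134a: Δ = 139 − 1 = 138 ppt = 0.138 ppb; ΔF = 0.16 × 0.138 = 0.0221 W/m².
Total ΔF = 3.7409 + 0.4910 + 0.0221 = 4.2540 W/m².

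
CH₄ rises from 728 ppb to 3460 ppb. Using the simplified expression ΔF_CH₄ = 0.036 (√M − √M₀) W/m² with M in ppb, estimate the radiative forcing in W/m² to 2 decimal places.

ΔF = 1.15 W/m²

CH₄: 0.036 × (√3460 − √728) = 0.036 × (58.8218 − 26.9815) = 0.036 × 31.8403 = 1.1463 W/m².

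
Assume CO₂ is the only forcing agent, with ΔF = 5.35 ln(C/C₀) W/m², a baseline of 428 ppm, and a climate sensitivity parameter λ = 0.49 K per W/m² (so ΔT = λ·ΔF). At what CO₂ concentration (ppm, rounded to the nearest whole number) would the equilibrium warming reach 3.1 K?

Required forcing: ΔF = ΔT/λ = 3.1/0.49 = 6.3265 W/m².
Then ln(C/428) = ΔF/5.35 = 6.3265/5.35 = 1.18252.
So C = 428 × e^1.18252 = 428 × 3.26259 = 1396.39 ppm.

C ≈ 1396 ppm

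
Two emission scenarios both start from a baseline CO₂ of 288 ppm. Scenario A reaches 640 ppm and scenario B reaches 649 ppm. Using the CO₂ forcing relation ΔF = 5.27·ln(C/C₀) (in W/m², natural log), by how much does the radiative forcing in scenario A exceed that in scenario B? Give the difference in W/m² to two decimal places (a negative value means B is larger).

ΔF_A − ΔF_B = -0.07 W/m²

ΔF_A = 5.27 ln(640/288) = 5.27 × 0.79851 = 4.2081 W/m².
ΔF_B = 5.27 ln(649/288) = 5.27 × 0.81247 = 4.2817 W/m².
Difference: 4.2081 − 4.2817 = -0.0736 W/m².
(Equivalently, ΔF_A − ΔF_B = 5.27 ln(640/649) = 5.27 × -0.01396 = -0.0736 W/m².)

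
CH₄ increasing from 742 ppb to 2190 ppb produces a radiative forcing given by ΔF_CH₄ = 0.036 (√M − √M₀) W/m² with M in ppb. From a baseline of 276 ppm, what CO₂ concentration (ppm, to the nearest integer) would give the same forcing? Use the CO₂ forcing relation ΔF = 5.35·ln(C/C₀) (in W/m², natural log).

C ≈ 315 ppm

CH₄ forcing: 0.036 × (√2190 − √742) = 0.036 × (46.7974 − 27.2397) = 0.036 × 19.5577 = 0.70408 W/m².
Set 5.35 ln(C/276) = 0.70408: ln(C/276) = 0.70408/5.35 = 0.13160, so C = 276 × e^0.13160 = 276 × 1.14065 = 314.82 ppm.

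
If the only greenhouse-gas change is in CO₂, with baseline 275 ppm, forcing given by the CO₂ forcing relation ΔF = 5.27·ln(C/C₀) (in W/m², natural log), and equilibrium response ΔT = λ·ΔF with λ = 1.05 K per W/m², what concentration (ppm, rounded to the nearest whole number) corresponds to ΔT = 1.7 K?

C ≈ 374 ppm

Required forcing: ΔF = ΔT/λ = 1.7/1.05 = 1.6190 W/m².
Then ln(C/275) = ΔF/5.27 = 1.6190/5.27 = 0.30721.
So C = 275 × e^0.30721 = 275 × 1.35963 = 373.90 ppm.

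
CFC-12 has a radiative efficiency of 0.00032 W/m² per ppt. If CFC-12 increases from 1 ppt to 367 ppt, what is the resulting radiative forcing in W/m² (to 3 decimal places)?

ΔF = 0.117 W/m²

CFC-12: ΔF = 0.00032 × (367 − 1) = 0.00032 × 366 = 0.1171 W/m².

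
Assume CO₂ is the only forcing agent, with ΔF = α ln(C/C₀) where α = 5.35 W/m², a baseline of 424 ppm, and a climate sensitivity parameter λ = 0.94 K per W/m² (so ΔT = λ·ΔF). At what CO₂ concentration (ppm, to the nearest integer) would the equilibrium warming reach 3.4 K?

C ≈ 834 ppm

Required forcing: ΔF = ΔT/λ = 3.4/0.94 = 3.6170 W/m².
Then ln(C/424) = ΔF/5.35 = 3.6170/5.35 = 0.67607.
So C = 424 × e^0.67607 = 424 × 1.96614 = 833.64 ppm.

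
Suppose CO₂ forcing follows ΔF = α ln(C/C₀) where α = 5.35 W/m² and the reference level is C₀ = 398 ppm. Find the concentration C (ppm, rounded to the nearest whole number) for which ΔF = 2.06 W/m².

Set 5.35 ln(C/398) = 2.06, so ln(C/398) = 2.06/5.35 = 0.38505.
Then C/398 = e^0.38505 = 1.46969, giving C = 398 × 1.46969 = 584.94 ppm.

C ≈ 585 ppm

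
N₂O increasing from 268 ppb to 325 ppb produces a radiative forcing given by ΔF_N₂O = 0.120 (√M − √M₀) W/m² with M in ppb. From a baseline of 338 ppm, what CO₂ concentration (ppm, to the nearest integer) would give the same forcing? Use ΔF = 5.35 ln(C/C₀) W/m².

N₂O forcing: 0.120 × (√325 − √268) = 0.120 × (18.0278 − 16.3707) = 0.120 × 1.6571 = 0.19885 W/m².
Set 5.35 ln(C/338) = 0.19885: ln(C/338) = 0.19885/5.35 = 0.03717, so C = 338 × e^0.03717 = 338 × 1.03787 = 350.80 ppm.

C ≈ 351 ppm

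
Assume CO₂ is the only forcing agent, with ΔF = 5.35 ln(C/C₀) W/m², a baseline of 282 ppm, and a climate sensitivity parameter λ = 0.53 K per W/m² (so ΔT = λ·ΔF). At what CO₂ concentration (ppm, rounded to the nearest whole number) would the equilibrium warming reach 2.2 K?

Required forcing: ΔF = ΔT/λ = 2.2/0.53 = 4.1509 W/m².
Then ln(C/282) = ΔF/5.35 = 4.1509/5.35 = 0.77587.
So C = 282 × e^0.77587 = 282 × 2.17248 = 612.64 ppm.

C ≈ 613 ppm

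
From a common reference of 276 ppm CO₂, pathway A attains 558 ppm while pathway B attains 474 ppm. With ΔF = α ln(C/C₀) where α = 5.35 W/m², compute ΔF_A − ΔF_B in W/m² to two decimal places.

ΔF_A = 5.35 ln(558/276) = 5.35 × 0.70396 = 3.7662 W/m².
ΔF_B = 5.35 ln(474/276) = 5.35 × 0.54081 = 2.8933 W/m².
Difference: 3.7662 − 2.8933 = 0.8729 W/m².

ΔF_A − ΔF_B = 0.87 W/m²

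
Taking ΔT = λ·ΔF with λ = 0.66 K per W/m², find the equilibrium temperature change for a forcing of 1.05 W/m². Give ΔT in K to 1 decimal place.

ΔT = λ ΔF = 0.66 × 1.05 = 0.6930 K.

ΔT = 0.7 K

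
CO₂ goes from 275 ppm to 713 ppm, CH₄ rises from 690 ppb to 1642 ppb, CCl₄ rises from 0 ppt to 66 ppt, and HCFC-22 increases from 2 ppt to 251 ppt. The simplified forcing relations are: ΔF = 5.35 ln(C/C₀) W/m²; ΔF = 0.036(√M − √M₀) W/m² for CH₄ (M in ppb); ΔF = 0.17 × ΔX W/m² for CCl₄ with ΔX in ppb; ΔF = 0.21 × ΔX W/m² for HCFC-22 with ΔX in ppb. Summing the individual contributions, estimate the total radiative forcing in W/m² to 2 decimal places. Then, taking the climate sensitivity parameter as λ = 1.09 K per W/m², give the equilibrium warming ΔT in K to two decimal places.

ΔF = 5.67 W/m²; ΔT = 6.18 K

CO₂: 5.35 × ln(713/275) = 5.35 × ln(2.59273) = 5.35 × 0.95271 = 5.0970 W/m².
CH₄: 0.036 × (√1642 − √690) = 0.036 × (40.5216 − 26.2679) = 0.036 × 14.2537 = 0.5131 W/m².
CCl₄: Δ = 66 − 0 = 66 ppt = 0.066 ppb; ΔF = 0.17 × 0.066 = 0.0112 W/m².
HCFC-22: Δ = 251 − 2 = 249 ppt = 0.249 ppb; ΔF = 0.21 × 0.249 = 0.0523 W/m².
Total ΔF = 5.0970 + 0.5131 + 0.0112 + 0.0523 = 5.6736 W/m².
ΔT = λ ΔF = 1.09 × 5.67 = 6.1803 K.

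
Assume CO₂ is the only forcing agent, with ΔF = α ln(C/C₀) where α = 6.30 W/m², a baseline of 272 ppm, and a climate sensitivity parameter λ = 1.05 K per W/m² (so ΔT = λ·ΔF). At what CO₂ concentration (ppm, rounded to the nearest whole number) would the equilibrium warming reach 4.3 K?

Required forcing: ΔF = ΔT/λ = 4.3/1.05 = 4.0952 W/m².
Then ln(C/272) = ΔF/6.30 = 4.0952/6.30 = 0.65003.
So C = 272 × e^0.65003 = 272 × 1.91560 = 521.04 ppm.

C ≈ 521 ppm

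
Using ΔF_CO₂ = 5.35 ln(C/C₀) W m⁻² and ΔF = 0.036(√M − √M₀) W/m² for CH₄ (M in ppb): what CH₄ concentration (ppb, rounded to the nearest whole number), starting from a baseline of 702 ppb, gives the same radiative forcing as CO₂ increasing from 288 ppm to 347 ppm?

M ≈ 2937 ppb

CO₂ forcing: 5.35 × ln(347/288) = 5.35 × 0.186364 = 0.99705 W/m².
Set 0.036(√M − √702) = 0.99705: √M = 0.99705/0.036 + √702 = 27.6958 + 26.4953 = 54.1911.
M = (54.1911)² = 2936.68 ppb.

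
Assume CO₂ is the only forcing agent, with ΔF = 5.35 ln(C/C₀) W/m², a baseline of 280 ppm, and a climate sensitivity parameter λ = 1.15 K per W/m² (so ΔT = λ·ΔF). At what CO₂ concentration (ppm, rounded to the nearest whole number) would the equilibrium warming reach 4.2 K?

Required forcing: ΔF = ΔT/λ = 4.2/1.15 = 3.6522 W/m².
Then ln(C/280) = ΔF/5.35 = 3.6522/5.35 = 0.68265.
So C = 280 × e^0.68265 = 280 × 1.97912 = 554.15 ppm.

C ≈ 554 ppm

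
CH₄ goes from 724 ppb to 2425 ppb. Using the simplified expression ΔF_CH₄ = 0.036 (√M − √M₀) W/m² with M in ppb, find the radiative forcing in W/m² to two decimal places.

ΔF = 0.80 W/m²

CH₄: 0.036 × (√2425 − √724) = 0.036 × (49.2443 − 26.9072) = 0.036 × 22.3371 = 0.8041 W/m².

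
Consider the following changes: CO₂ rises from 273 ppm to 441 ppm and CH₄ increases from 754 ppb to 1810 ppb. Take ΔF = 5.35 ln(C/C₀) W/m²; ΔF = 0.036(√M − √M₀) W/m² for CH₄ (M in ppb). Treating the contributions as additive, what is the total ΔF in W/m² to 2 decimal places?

ΔF = 3.11 W/m²

CO₂: 5.35 × ln(441/273) = 5.35 × ln(1.61538) = 5.35 × 0.47957 = 2.5657 W/m².
CH₄: 0.036 × (√1810 − √754) = 0.036 × (42.5441 − 27.4591) = 0.036 × 15.0850 = 0.5431 W/m².
Total ΔF = 2.5657 + 0.5431 = 3.1088 W/m².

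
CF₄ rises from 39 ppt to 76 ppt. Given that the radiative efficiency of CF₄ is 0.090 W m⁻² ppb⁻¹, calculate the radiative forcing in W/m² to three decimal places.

ΔF = 0.003 W/m²

CF₄: Δ = 76 − 39 = 37 ppt = 0.037 ppb; ΔF = 0.090 × 0.037 = 0.0033 W/m².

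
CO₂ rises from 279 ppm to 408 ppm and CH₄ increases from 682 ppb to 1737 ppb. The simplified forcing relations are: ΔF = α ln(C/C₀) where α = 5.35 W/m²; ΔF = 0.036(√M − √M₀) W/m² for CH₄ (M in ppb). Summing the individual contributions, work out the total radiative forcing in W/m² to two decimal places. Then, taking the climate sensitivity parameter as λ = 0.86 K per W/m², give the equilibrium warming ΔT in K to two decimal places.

CO₂: 5.35 × ln(408/279) = 5.35 × ln(1.46237) = 5.35 × 0.38006 = 2.0333 W/m².
CH₄: 0.036 × (√1737 − √682) = 0.036 × (41.6773 − 26.1151) = 0.036 × 15.5622 = 0.5602 W/m².
Total ΔF = 2.0333 + 0.5602 = 2.5935 W/m².
ΔT = λ ΔF = 0.86 × 2.59 = 2.2274 K.

ΔF = 2.59 W/m²; ΔT = 2.23 K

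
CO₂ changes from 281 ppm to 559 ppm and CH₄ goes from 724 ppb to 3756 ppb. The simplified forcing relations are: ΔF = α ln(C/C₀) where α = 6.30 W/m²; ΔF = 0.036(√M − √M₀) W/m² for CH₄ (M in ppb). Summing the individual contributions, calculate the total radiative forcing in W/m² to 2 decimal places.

ΔF = 5.57 W/m²

CO₂: 6.30 × ln(559/281) = 6.30 × ln(1.98932) = 6.30 × 0.68779 = 4.3331 W/m².
CH₄: 0.036 × (√3756 − √724) = 0.036 × (61.2862 − 26.9072) = 0.036 × 34.3790 = 1.2376 W/m².
Total ΔF = 4.3331 + 1.2376 = 5.5707 W/m².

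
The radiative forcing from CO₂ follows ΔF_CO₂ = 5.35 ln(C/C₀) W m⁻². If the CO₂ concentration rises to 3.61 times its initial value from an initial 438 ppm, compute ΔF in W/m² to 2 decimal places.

ΔF = 5.35 × ln(3.61) = 5.35 × 1.28371 = 6.8678 W/m².

ΔF = 6.87 W/m²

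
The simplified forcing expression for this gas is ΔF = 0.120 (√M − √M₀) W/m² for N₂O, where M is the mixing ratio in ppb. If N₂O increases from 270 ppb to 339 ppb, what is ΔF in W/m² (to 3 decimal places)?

ΔF = 0.238 W/m²

N₂O: 0.120 × (√339 − √270) = 0.120 × (18.4120 − 16.4317) = 0.120 × 1.9803 = 0.2376 W/m².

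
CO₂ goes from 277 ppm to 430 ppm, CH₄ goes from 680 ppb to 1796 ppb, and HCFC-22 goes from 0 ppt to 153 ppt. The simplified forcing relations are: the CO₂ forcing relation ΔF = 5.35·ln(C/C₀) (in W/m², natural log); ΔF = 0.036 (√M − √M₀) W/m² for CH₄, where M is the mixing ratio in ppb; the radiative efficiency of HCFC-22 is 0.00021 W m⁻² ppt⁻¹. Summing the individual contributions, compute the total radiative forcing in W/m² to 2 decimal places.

CO₂: 5.35 × ln(430/277) = 5.35 × ln(1.55235) = 5.35 × 0.43977 = 2.3528 W/m².
CH₄: 0.036 × (√1796 − √680) = 0.036 × (42.3792 − 26.0768) = 0.036 × 16.3024 = 0.5869 W/m².
HCFC-22: ΔF = 0.00021 × (153 − 0) = 0.00021 × 153 = 0.0321 W/m².
Total ΔF = 2.3528 + 0.5869 + 0.0321 = 2.9718 W/m².

ΔF = 2.97 W/m²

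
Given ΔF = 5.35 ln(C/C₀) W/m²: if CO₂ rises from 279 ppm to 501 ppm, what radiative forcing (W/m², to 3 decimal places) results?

ΔF = 3.132 W/m²

CO₂: 5.35 × ln(501/279) = 5.35 × ln(1.79570) = 5.35 × 0.58539 = 3.1318 W/m².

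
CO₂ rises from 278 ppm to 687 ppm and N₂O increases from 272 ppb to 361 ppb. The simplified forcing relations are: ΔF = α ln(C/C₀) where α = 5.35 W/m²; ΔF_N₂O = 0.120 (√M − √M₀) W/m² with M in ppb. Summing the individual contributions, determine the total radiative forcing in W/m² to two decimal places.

ΔF = 5.14 W/m²

CO₂: 5.35 × ln(687/278) = 5.35 × ln(2.47122) = 5.35 × 0.90471 = 4.8402 W/m².
N₂O: 0.120 × (√361 − √272) = 0.120 × (19.0000 − 16.4924) = 0.120 × 2.5076 = 0.3009 W/m².
Total ΔF = 4.8402 + 0.3009 = 5.1411 W/m².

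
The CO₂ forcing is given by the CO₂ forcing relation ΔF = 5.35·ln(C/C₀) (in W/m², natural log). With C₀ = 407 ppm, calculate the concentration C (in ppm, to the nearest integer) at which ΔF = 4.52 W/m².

Set 5.35 ln(C/407) = 4.52, so ln(C/407) = 4.52/5.35 = 0.84486.
Then C/407 = e^0.84486 = 2.32765, giving C = 407 × 2.32765 = 947.35 ppm.

C ≈ 947 ppm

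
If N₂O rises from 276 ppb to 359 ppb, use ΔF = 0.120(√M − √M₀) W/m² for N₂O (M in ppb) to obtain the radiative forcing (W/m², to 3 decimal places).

ΔF = 0.280 W/m²

N₂O: 0.120 × (√359 − √276) = 0.120 × (18.9473 − 16.6132) = 0.120 × 2.3341 = 0.2801 W/m².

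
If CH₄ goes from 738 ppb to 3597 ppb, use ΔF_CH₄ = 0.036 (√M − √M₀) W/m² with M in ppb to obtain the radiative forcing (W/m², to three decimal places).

ΔF = 1.181 W/m²

CH₄: 0.036 × (√3597 − √738) = 0.036 × (59.9750 − 27.1662) = 0.036 × 32.8088 = 1.1811 W/m².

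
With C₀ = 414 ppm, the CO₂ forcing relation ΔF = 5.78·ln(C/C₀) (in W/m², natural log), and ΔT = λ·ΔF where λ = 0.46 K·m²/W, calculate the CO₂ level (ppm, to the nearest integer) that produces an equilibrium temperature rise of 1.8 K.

C ≈ 815 ppm

Required forcing: ΔF = ΔT/λ = 1.8/0.46 = 3.9130 W/m².
Then ln(C/414) = ΔF/5.78 = 3.9130/5.78 = 0.67699.
So C = 414 × e^0.67699 = 414 × 1.96795 = 814.73 ppm.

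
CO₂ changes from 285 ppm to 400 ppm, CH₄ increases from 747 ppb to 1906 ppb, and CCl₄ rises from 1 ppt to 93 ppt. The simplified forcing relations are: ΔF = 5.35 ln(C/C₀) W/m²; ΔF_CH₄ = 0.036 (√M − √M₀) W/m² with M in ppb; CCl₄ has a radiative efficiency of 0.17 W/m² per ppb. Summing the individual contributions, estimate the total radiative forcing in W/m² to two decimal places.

CO₂: 5.35 × ln(400/285) = 5.35 × ln(1.40351) = 5.35 × 0.33898 = 1.8135 W/m².
CH₄: 0.036 × (√1906 − √747) = 0.036 × (43.6578 − 27.3313) = 0.036 × 16.3265 = 0.5878 W/m².
CCl₄: Δ = 93 − 1 = 92 ppt = 0.092 ppb; ΔF = 0.17 × 0.092 = 0.0156 W/m².
Total ΔF = 1.8135 + 0.5878 + 0.0156 = 2.4169 W/m².

ΔF = 2.42 W/m²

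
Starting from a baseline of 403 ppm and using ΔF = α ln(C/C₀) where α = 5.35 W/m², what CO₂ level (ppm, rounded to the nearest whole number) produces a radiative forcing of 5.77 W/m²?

C ≈ 1185 ppm

Set 5.35 ln(C/403) = 5.77, so ln(C/403) = 5.77/5.35 = 1.07850.
Then C/403 = e^1.07850 = 2.94027, giving C = 403 × 2.94027 = 1184.93 ppm.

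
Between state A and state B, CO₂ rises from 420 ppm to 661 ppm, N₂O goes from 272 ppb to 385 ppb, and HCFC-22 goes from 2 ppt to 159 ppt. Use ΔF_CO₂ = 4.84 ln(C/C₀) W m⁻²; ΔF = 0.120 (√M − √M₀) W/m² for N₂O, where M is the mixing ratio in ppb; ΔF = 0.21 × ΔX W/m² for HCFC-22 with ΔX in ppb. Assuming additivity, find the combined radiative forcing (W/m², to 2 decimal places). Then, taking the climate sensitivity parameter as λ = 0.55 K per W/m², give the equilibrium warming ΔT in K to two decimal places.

ΔF = 2.60 W/m²; ΔT = 1.43 K

CO₂: 4.84 × ln(661/420) = 4.84 × ln(1.57381) = 4.84 × 0.45350 = 2.1949 W/m².
N₂O: 0.120 × (√385 − √272) = 0.120 × (19.6214 − 16.4924) = 0.120 × 3.1290 = 0.3755 W/m².
HCFC-22: Δ = 159 − 2 = 157 ppt = 0.157 ppb; ΔF = 0.21 × 0.157 = 0.0330 W/m².
Total ΔF = 2.1949 + 0.3755 + 0.0330 = 2.6034 W/m².
ΔT = λ ΔF = 0.55 × 2.60 = 1.4300 K.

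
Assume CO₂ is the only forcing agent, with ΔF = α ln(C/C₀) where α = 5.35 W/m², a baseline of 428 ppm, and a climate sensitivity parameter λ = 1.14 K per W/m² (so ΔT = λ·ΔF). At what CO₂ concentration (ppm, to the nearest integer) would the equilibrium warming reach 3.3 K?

Required forcing: ΔF = ΔT/λ = 3.3/1.14 = 2.8947 W/m².
Then ln(C/428) = ΔF/5.35 = 2.8947/5.35 = 0.54107.
So C = 428 × e^0.54107 = 428 × 1.71784 = 735.24 ppm.

C ≈ 735 ppm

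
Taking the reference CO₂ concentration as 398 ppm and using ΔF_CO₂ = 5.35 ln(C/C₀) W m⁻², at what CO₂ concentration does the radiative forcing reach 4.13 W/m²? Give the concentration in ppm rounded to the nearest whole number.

C ≈ 861 ppm

Set 5.35 ln(C/398) = 4.13, so ln(C/398) = 4.13/5.35 = 0.77196.
Then C/398 = e^0.77196 = 2.16400, giving C = 398 × 2.16400 = 861.27 ppm.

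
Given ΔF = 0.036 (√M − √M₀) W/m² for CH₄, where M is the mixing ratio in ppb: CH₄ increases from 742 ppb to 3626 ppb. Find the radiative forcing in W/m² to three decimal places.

ΔF = 1.187 W/m²

CH₄: 0.036 × (√3626 − √742) = 0.036 × (60.2163 − 27.2397) = 0.036 × 32.9766 = 1.1872 W/m².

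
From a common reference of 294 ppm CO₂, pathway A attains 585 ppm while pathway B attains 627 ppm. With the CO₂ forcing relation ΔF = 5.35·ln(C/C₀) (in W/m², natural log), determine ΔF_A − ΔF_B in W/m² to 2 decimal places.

ΔF_A = 5.35 ln(585/294) = 5.35 × 0.68803 = 3.6810 W/m².
ΔF_B = 5.35 ln(627/294) = 5.35 × 0.75737 = 4.0519 W/m².
Difference: 3.6810 − 4.0519 = -0.3709 W/m².

ΔF_A − ΔF_B = -0.37 W/m²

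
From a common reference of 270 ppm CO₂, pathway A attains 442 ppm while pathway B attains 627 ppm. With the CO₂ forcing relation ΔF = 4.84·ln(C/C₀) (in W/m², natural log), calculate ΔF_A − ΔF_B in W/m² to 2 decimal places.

ΔF_A = 4.84 ln(442/270) = 4.84 × 0.49289 = 2.3856 W/m².
ΔF_B = 4.84 ln(627/270) = 4.84 × 0.84252 = 4.0778 W/m².
Difference: 2.3856 − 4.0778 = -1.6922 W/m².

ΔF_A − ΔF_B = -1.69 W/m²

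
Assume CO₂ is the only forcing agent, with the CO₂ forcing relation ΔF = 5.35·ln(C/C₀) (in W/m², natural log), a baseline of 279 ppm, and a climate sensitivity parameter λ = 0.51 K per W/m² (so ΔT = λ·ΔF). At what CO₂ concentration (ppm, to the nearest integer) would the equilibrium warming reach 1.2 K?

C ≈ 433 ppm

Required forcing: ΔF = ΔT/λ = 1.2/0.51 = 2.3529 W/m².
Then ln(C/279) = ΔF/5.35 = 2.3529/5.35 = 0.43979.
So C = 279 × e^0.43979 = 279 × 1.55238 = 433.11 ppm.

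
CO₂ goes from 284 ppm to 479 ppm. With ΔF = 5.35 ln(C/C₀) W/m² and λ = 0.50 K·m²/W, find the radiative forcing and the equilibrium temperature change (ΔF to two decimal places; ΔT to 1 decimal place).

CO₂: 5.35 × ln(479/284) = 5.35 × ln(1.68662) = 5.35 × 0.52273 = 2.7966 W/m².
ΔT = λ ΔF = 0.50 × 2.80 = 1.4000 K.

ΔF = 2.80 W/m²; ΔT = 1.4 K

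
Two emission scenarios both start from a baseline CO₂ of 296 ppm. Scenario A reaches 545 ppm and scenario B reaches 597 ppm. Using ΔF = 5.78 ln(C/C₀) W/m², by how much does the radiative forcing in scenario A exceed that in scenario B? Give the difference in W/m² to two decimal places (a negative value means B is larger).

ΔF_A = 5.78 ln(545/296) = 5.78 × 0.61043 = 3.5283 W/m².
ΔF_B = 5.78 ln(597/296) = 5.78 × 0.70156 = 4.0550 W/m².
Difference: 3.5283 − 4.0550 = -0.5267 W/m².

ΔF_A − ΔF_B = -0.53 W/m²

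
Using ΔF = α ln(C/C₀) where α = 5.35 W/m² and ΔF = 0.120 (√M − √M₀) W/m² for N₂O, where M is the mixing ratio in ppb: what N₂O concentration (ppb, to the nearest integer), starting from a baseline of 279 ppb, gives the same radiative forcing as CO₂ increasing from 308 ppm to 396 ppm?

CO₂ forcing: 5.35 × ln(396/308) = 5.35 × 0.251314 = 1.34453 W/m².
Set 0.120(√M − √279) = 1.34453: √M = 1.34453/0.120 + √279 = 11.2044 + 16.7033 = 27.9077.
M = (27.9077)² = 778.84 ppb.

M ≈ 779 ppb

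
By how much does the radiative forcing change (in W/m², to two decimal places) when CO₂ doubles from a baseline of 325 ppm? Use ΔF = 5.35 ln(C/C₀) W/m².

ΔF = 3.71 W/m²

ΔF = 5.35 × ln(2) = 5.35 × 0.69315 = 3.7084 W/m².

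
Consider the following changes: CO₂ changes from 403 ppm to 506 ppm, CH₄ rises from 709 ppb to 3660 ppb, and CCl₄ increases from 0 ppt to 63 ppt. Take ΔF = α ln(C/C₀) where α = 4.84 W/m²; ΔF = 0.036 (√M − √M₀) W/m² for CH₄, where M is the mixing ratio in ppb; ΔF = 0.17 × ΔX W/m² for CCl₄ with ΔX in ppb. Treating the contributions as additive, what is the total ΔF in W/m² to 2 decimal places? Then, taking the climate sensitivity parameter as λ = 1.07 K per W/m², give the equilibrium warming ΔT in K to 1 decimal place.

ΔF = 2.33 W/m²; ΔT = 2.5 K

CO₂: 4.84 × ln(506/403) = 4.84 × ln(1.25558) = 4.84 × 0.22760 = 1.1016 W/m².
CH₄: 0.036 × (√3660 − √709) = 0.036 × (60.4979 − 26.6271) = 0.036 × 33.8708 = 1.2193 W/m².
CCl₄: Δ = 63 − 0 = 63 ppt = 0.063 ppb; ΔF = 0.17 × 0.063 = 0.0107 W/m².
Total ΔF = 1.1016 + 1.2193 + 0.0107 = 2.3316 W/m².
ΔT = λ ΔF = 1.07 × 2.33 = 2.4931 K.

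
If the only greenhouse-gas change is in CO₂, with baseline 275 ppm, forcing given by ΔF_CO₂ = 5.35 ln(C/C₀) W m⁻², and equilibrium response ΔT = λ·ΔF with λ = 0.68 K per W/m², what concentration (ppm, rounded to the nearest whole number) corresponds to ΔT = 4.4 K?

Required forcing: ΔF = ΔT/λ = 4.4/0.68 = 6.4706 W/m².
Then ln(C/275) = ΔF/5.35 = 6.4706/5.35 = 1.20946.
So C = 275 × e^1.20946 = 275 × 3.35167 = 921.71 ppm.

C ≈ 922 ppm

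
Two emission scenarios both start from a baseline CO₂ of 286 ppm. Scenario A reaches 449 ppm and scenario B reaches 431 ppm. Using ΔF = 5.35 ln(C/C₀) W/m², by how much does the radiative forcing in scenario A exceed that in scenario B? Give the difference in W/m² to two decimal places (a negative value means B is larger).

ΔF_A = 5.35 ln(449/286) = 5.35 × 0.45103 = 2.4130 W/m².
ΔF_B = 5.35 ln(431/286) = 5.35 × 0.41012 = 2.1941 W/m².
Difference: 2.4130 − 2.1941 = 0.2189 W/m².
(Equivalently, ΔF_A − ΔF_B = 5.35 ln(449/431) = 5.35 × 0.04091 = 0.2189 W/m².)

ΔF_A − ΔF_B = 0.22 W/m²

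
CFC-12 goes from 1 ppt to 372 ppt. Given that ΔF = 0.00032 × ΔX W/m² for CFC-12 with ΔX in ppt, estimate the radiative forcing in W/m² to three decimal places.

ΔF = 0.119 W/m²

CFC-12: ΔF = 0.00032 × (372 − 1) = 0.00032 × 371 = 0.1187 W/m².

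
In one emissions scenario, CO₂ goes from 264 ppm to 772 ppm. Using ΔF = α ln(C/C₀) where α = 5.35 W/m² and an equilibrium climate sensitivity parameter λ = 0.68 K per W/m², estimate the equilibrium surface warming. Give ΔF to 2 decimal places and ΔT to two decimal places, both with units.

ΔF = 5.74 W/m²; ΔT = 3.90 K

CO₂: 5.35 × ln(772/264) = 5.35 × ln(2.92424) = 5.35 × 1.07303 = 5.7407 W/m².
ΔT = λ ΔF = 0.68 × 5.74 = 3.9032 K.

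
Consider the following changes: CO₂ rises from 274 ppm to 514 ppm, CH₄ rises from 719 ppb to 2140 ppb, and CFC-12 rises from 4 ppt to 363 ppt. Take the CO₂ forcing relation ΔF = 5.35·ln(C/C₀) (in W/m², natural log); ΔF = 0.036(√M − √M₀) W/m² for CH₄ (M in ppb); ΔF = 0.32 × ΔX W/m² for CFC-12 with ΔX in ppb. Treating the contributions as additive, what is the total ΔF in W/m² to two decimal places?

ΔF = 4.18 W/m²

CO₂: 5.35 × ln(514/274) = 5.35 × ln(1.87591) = 5.35 × 0.62909 = 3.3656 W/m².
CH₄: 0.036 × (√2140 − √719) = 0.036 × (46.2601 − 26.8142) = 0.036 × 19.4459 = 0.7001 W/m².
CFC-12: Δ = 363 − 4 = 359 ppt = 0.359 ppb; ΔF = 0.32 × 0.359 = 0.1149 W/m².
Total ΔF = 3.3656 + 0.7001 + 0.1149 = 4.1806 W/m².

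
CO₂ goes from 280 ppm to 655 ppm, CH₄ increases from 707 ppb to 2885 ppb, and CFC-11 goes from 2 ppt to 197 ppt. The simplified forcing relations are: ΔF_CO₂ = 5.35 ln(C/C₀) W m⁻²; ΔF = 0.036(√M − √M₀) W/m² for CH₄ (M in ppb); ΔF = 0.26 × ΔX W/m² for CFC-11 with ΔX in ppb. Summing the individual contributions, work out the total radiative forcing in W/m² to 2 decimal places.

CO₂: 5.35 × ln(655/280) = 5.35 × ln(2.33929) = 5.35 × 0.84985 = 4.5467 W/m².
CH₄: 0.036 × (√2885 − √707) = 0.036 × (53.7122 − 26.5895) = 0.036 × 27.1227 = 0.9764 W/m².
CFC-11: Δ = 197 − 2 = 195 ppt = 0.195 ppb; ΔF = 0.26 × 0.195 = 0.0507 W/m².
Total ΔF = 4.5467 + 0.9764 + 0.0507 = 5.5738 W/m².

ΔF = 5.57 W/m²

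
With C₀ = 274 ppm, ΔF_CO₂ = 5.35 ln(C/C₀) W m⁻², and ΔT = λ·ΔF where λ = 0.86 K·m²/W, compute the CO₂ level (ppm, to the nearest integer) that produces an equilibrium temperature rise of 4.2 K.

Required forcing: ΔF = ΔT/λ = 4.2/0.86 = 4.8837 W/m².
Then ln(C/274) = ΔF/5.35 = 4.8837/5.35 = 0.91284.
So C = 274 × e^0.91284 = 274 × 2.49139 = 682.64 ppm.

C ≈ 683 ppm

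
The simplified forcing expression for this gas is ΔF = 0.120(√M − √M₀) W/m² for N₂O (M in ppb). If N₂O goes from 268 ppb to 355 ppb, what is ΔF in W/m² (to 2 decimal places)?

ΔF = 0.30 W/m²

N₂O: 0.120 × (√355 − √268) = 0.120 × (18.8414 − 16.3707) = 0.120 × 2.4707 = 0.2965 W/m².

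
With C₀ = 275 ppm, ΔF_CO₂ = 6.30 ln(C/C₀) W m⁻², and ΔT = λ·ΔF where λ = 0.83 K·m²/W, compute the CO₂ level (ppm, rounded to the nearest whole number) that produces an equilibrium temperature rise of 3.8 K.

C ≈ 569 ppm

Required forcing: ΔF = ΔT/λ = 3.8/0.83 = 4.5783 W/m².
Then ln(C/275) = ΔF/6.30 = 4.5783/6.30 = 0.72671.
So C = 275 × e^0.72671 = 275 × 2.06826 = 568.77 ppm.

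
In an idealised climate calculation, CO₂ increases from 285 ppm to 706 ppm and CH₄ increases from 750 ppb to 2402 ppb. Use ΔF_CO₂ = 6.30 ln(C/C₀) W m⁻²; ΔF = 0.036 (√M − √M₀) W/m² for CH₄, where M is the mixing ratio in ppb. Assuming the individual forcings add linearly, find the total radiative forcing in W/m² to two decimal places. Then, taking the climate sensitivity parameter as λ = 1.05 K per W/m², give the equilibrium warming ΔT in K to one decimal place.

ΔF = 6.49 W/m²; ΔT = 6.8 K

CO₂: 6.30 × ln(706/285) = 6.30 × ln(2.47719) = 6.30 × 0.90712 = 5.7149 W/m².
CH₄: 0.036 × (√2402 − √750) = 0.036 × (49.0102 − 27.3861) = 0.036 × 21.6241 = 0.7785 W/m².
Total ΔF = 5.7149 + 0.7785 = 6.4934 W/m².
ΔT = λ ΔF = 1.05 × 6.49 = 6.8145 K.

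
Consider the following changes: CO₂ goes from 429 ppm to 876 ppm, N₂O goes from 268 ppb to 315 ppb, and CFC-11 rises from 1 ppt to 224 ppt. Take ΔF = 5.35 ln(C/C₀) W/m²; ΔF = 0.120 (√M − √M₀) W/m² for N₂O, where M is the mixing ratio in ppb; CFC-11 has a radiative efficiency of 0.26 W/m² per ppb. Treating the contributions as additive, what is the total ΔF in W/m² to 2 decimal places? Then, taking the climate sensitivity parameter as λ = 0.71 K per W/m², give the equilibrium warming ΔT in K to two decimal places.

CO₂: 5.35 × ln(876/429) = 5.35 × ln(2.04196) = 5.35 × 0.71391 = 3.8194 W/m².
N₂O: 0.120 × (√315 − √268) = 0.120 × (17.7482 − 16.3707) = 0.120 × 1.3775 = 0.1653 W/m².
CFC-11: Δ = 224 − 1 = 223 ppt = 0.223 ppb; ΔF = 0.26 × 0.223 = 0.0580 W/m².
Total ΔF = 3.8194 + 0.1653 + 0.0580 = 4.0427 W/m².
ΔT = λ ΔF = 0.71 × 4.04 = 2.8684 K.

ΔF = 4.04 W/m²; ΔT = 2.87 K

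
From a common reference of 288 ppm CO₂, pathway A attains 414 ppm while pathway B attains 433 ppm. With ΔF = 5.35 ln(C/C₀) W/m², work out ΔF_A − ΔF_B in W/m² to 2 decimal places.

ΔF_A − ΔF_B = -0.24 W/m²

ΔF_A = 5.35 ln(414/288) = 5.35 × 0.36291 = 1.9416 W/m².
ΔF_B = 5.35 ln(433/288) = 5.35 × 0.40778 = 2.1816 W/m².
Difference: 1.9416 − 2.1816 = -0.2400 W/m².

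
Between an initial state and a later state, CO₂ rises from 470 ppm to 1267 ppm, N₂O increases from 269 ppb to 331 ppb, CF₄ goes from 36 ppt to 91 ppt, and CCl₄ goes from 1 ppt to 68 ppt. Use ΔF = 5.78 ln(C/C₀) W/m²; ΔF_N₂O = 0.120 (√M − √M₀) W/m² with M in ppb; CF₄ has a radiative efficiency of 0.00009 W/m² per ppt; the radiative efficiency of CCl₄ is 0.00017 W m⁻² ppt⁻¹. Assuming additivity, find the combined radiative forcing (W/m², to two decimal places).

ΔF = 5.96 W/m²

CO₂: 5.78 × ln(1267/470) = 5.78 × ln(2.69574) = 5.78 × 0.99167 = 5.7319 W/m².
N₂O: 0.120 × (√331 − √269) = 0.120 × (18.1934 − 16.4012) = 0.120 × 1.7922 = 0.2151 W/m².
CF₄: ΔF = 0.00009 × (91 − 36) = 0.00009 × 55 = 0.0050 W/m².
CCl₄: ΔF = 0.00017 × (68 − 1) = 0.00017 × 67 = 0.0114 W/m².
Total ΔF = 5.7319 + 0.2151 + 0.0050 + 0.0114 = 5.9634 W/m².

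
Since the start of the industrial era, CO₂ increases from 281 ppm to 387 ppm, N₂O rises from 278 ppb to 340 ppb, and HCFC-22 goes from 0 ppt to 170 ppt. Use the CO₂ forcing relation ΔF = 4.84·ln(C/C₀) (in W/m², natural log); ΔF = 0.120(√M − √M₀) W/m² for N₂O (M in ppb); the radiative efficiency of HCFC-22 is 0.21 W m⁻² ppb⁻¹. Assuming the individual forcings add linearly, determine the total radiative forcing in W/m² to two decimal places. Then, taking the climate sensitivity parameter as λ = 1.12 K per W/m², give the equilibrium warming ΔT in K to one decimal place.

ΔF = 1.80 W/m²; ΔT = 2.0 K

CO₂: 4.84 × ln(387/281) = 4.84 × ln(1.37722) = 4.84 × 0.32007 = 1.5491 W/m².
N₂O: 0.120 × (√340 − √278) = 0.120 × (18.4391 − 16.6733) = 0.120 × 1.7658 = 0.2119 W/m².
HCFC-22: Δ = 170 − 0 = 170 ppt = 0.170 ppb; ΔF = 0.21 × 0.170 = 0.0357 W/m².
Total ΔF = 1.5491 + 0.2119 + 0.0357 = 1.7967 W/m².
ΔT = λ ΔF = 1.12 × 1.80 = 2.0160 K.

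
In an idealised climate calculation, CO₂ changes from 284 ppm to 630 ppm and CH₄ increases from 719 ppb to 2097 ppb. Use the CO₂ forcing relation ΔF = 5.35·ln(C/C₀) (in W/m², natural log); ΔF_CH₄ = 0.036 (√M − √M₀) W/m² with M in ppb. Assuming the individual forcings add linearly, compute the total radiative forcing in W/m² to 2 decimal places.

CO₂: 5.35 × ln(630/284) = 5.35 × ln(2.21831) = 5.35 × 0.79675 = 4.2626 W/m².
CH₄: 0.036 × (√2097 − √719) = 0.036 × (45.7930 − 26.8142) = 0.036 × 18.9788 = 0.6832 W/m².
Total ΔF = 4.2626 + 0.6832 = 4.9458 W/m².

ΔF = 4.95 W/m²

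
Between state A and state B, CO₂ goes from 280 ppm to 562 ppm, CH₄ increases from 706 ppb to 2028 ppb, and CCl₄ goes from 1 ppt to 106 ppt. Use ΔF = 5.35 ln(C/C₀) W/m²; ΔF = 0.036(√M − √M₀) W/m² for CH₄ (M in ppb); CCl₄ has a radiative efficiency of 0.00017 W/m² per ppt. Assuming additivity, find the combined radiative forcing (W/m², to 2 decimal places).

CO₂: 5.35 × ln(562/280) = 5.35 × ln(2.00714) = 5.35 × 0.69671 = 3.7274 W/m².
CH₄: 0.036 × (√2028 − √706) = 0.036 × (45.0333 − 26.5707) = 0.036 × 18.4626 = 0.6647 W/m².
CCl₄: ΔF = 0.00017 × (106 − 1) = 0.00017 × 105 = 0.0179 W/m².
Total ΔF = 3.7274 + 0.6647 + 0.0179 = 4.4100 W/m².

ΔF = 4.41 W/m²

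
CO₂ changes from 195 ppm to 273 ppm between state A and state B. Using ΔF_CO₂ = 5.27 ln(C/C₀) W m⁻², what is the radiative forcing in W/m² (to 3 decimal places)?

ΔF = 1.773 W/m²

CO₂: 5.27 × ln(273/195) = 5.27 × ln(1.40000) = 5.27 × 0.33647 = 1.7732 W/m².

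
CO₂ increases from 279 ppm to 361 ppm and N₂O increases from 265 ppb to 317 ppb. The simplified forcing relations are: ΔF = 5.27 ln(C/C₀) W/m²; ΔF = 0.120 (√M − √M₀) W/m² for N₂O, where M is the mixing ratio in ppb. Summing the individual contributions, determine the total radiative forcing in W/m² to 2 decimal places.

ΔF = 1.54 W/m²

CO₂: 5.27 × ln(361/279) = 5.27 × ln(1.29391) = 5.27 × 0.25767 = 1.3579 W/m².
N₂O: 0.120 × (√317 − √265) = 0.120 × (17.8045 − 16.2788) = 0.120 × 1.5257 = 0.1831 W/m².
Total ΔF = 1.3579 + 0.1831 = 1.5410 W/m².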